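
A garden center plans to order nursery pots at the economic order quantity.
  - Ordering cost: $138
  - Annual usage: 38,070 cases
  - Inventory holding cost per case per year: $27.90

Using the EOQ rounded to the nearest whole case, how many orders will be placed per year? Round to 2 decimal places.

Optimal lot size Q* = (2 × 38,070 × $138 / $27.9)^½ ≈ 613.68 → Q = 614
N = D/Q = 38,070/614 ≈ 62.003 orders/yr

62.00 orders per year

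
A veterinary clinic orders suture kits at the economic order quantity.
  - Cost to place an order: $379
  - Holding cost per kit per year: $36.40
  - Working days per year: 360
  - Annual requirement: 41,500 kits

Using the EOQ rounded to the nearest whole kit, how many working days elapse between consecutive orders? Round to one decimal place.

Q* = √(2·D·S / H) = √(2·41,500·379 / 36.4) = √864,203.3 ≈ 929.63 → Q = 930 kits
Cycle time = (working days × Q)/D = (360 × 930) / 41,500 = 8.067 days

8.1 days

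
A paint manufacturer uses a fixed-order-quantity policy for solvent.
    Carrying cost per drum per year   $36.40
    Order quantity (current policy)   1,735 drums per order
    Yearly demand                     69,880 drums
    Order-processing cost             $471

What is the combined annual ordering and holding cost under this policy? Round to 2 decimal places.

Annual ordering cost = (D/Q)·S = (69,880/1,735) × 471 = $18,970.31
Annual holding cost  = (Q/2)·H = (1,735/2) × 36.4 = $31,577.00
Total = $18,970.31 + $31,577.00 = $50,547.31

$50,547.31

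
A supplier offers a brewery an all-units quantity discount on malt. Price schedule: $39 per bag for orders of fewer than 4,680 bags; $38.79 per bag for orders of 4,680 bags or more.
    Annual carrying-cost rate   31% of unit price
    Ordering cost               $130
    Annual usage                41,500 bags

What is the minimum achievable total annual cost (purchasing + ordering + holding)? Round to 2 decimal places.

$1,629,921.52

H₁ = 31%×$39 = $12.0900;  H₂ = 31%×$38.79 = $12.0249
EOQ₁ = √(2×41,500×130/12.0900) = 944.71  (< 4,680, feasible at tier 1)
EOQ₂ = √(2×41,500×130/12.0249) = 947.26  (< 4,680 → use Q = 4,680 at tier-2 price)
TC(tier 1 (EOQ₁), Q≈944.7) = $1,629,921.52
TC(tier 2, Q≈4,680.0) = $1,639,076.04
Minimum at tier 1 (EOQ₁): $1,629,921.52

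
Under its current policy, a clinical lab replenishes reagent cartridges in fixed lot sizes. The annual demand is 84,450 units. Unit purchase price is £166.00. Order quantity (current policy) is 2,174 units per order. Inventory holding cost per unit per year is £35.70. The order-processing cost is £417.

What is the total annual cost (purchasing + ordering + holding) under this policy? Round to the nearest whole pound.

Ordering: D/Q × S = 84,450/2,174 × £417 = £16,198.55
Holding:  Q/2 × H = 2,174/2 × £35.7 = £38,805.90
Purchase cost = D·C = 84,450 × 166 = £14,018,700.00
Total = £16,198.55 + £38,805.90 + £14,018,700.00 = £14,073,704.45

£14,073,704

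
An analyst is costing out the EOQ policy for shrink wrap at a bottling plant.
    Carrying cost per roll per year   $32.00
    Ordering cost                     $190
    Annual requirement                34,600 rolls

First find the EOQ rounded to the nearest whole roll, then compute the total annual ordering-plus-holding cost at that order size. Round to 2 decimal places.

EOQ = √(2DS/H) = √(2 × 34,600 × 190 / 32)
    = √(410,875.00) ≈ 641.00 → Q = 641 rolls
Orders/yr = 34,600/641 = 53.978; ordering cost = 53.978 × $190 = $10,255.85
Average inventory = 641/2 = 320.5; holding cost = 320.5 × $32 = $10,256.00
Total = $10,255.85 + $10,256.00 = $20,511.85

$20,511.85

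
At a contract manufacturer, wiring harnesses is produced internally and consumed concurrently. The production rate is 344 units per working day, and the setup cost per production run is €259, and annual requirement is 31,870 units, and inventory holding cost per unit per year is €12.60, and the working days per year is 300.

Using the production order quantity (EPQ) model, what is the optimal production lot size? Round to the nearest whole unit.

Daily demand d = 31,870/300 = 106.233; p = 344; 1 − d/p = 0.69118
EPQ = √(2DS / (H(1 − d/p)))
    = √(2 × 31,870 × 259 / (12.6 × 0.69118)) ≈ 1,376.81

1,377 units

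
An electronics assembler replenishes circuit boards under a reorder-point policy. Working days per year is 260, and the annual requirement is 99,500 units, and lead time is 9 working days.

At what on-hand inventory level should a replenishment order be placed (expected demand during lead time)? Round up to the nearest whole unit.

3,445 units

Daily demand d = 99,500 / 260 = 382.692 units/day
Demand during lead time = 382.692 × 9 = 3,444.23
Reorder point = 3,444.23 → round up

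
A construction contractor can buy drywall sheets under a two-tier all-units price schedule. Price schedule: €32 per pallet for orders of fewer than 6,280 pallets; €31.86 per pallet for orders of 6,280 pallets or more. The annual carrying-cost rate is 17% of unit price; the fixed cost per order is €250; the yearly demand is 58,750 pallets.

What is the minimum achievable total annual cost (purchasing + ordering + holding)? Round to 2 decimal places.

€1,891,120.64

H₁ = 17%×€32 = €5.4400;  H₂ = 17%×€31.86 = €5.4162
EOQ₁ = √(2×58,750×250/5.4400) = 2,323.75  (< 6,280, feasible at tier 1)
EOQ₂ = √(2×58,750×250/5.4162) = 2,328.85  (< 6,280 → use Q = 6,280 at tier-2 price)
TC(tier 1 (EOQ₁), Q≈2,323.8) = €1,892,641.20
TC(tier 2, Q≈6,280.0) = €1,891,120.64
Minimum at tier 2: €1,891,120.64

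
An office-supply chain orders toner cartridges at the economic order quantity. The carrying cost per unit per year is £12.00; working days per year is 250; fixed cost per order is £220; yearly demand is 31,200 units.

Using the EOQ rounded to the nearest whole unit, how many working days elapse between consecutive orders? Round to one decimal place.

2DS/H = 2·31,200·220/12 = 1,144,000.00
EOQ = √1,144,000.00 ≈ 1,069.58 → Q = 1,070 units
Days between orders = 250 / (D/Q) = 250 / 29.159 ≈ 8.574

8.6 days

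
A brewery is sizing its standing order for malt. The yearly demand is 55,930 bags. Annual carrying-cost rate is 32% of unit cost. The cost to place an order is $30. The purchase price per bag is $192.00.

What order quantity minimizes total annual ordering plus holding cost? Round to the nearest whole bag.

Holding cost per bag per year: H = 32% × $192 = $61.4400
2DS/H = 2·55,930·30/61.44 = 54,619.14
EOQ = √54,619.14 ≈ 233.71

234 bags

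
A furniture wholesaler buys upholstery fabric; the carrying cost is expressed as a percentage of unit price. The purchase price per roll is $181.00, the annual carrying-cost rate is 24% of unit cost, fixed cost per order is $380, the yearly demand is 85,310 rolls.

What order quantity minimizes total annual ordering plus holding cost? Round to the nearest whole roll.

Carrying cost H = $181 × 24% = $43.4400/roll/yr
Optimal lot size Q* = (2 × 85,310 × $380 / $43.44)^½ ≈ 1,221.69

1,222 rolls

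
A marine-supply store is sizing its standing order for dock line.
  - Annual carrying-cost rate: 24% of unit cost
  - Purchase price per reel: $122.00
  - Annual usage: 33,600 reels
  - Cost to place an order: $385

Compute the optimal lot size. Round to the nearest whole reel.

Carrying cost H = $122 × 24% = $29.2800/reel/yr
EOQ = √(2DS/H) = √(2 × 33,600 × 385 / 29.28)
    = √(883,606.56) ≈ 940.00

940 reels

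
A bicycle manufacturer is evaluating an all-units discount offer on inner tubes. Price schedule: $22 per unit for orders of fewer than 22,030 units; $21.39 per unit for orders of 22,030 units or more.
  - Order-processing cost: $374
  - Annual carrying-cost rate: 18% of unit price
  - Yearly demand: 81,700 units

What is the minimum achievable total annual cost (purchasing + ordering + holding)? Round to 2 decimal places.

$1,791,359.96

H₁ = 18%×$22 = $3.9600;  H₂ = 18%×$21.39 = $3.8502
EOQ₁ = √(2×81,700×374/3.9600) = 3,928.39  (< 22,030, feasible at tier 1)
EOQ₂ = √(2×81,700×374/3.8502) = 3,984.01  (< 22,030 → use Q = 22,030 at tier-2 price)
TC(tier 1 (EOQ₁), Q≈3,928.4) = $1,812,956.41
TC(tier 2, Q≈22,030.0) = $1,791,359.96
Minimum at tier 2: $1,791,359.96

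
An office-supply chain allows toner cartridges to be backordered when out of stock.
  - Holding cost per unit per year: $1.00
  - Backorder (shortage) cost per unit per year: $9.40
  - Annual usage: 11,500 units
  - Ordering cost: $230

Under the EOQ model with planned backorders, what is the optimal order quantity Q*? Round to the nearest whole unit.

Q* = √(2DS/H) · √((H + b)/b)
   = √(2 × 11,500 × 230 / 1) · √((1 + 9.4) / 9.4)
   = 2,300.000 × 1.0518 ≈ 2,419.25

2,419 units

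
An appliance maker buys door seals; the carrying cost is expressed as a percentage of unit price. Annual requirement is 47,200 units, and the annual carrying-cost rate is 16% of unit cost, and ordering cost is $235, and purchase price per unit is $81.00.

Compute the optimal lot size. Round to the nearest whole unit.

1,308 units

H = i·C = 0.16 × $81 = $12.9600 per unit-year
Optimal lot size Q* = (2 × 47,200 × $235 / $12.96)^½ ≈ 1,308.33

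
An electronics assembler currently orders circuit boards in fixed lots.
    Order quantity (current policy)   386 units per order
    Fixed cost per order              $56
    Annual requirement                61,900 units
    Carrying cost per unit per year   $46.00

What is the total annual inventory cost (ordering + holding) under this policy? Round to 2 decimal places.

Ordering: D/Q × S = 61,900/386 × $56 = $8,980.31
Holding:  Q/2 × H = 386/2 × $46 = $8,878.00
Total = $8,980.31 + $8,878.00 = $17,858.31

$17,858.31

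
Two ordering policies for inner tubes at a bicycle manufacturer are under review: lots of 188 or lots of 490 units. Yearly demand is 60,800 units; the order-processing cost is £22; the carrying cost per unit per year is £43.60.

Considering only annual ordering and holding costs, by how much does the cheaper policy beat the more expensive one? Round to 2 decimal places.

£2,198.50

TC(Q) = (D/Q)S + (Q/2)H
TC(188) = (60,800/188)×22 + (188/2)×43.6 = £11,213.29
TC(490) = (60,800/490)×22 + (490/2)×43.6 = £13,411.80
|ΔTC| = |£11,213.29 − £13,411.80| = £2,198.50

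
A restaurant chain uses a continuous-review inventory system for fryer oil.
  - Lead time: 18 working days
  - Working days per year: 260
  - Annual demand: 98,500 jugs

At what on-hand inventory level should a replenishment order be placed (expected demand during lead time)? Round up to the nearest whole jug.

6,820 jugs

Daily demand d = 98,500 / 260 = 378.846 jugs/day
Demand during lead time = 378.846 × 18 = 6,819.23
Reorder point = 6,819.23 → round up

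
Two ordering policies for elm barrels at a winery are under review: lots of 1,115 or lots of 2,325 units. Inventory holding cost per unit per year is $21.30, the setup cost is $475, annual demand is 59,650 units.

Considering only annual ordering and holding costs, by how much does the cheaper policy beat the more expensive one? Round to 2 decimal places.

For each Q, cost = (D/Q)·S + (Q/2)·H.
TC(1,115) = (59,650/1,115)×475 + (1,115/2)×21.3 = $37,286.18
TC(2,325) = (59,650/2,325)×475 + (2,325/2)×21.3 = $36,947.81
Lots of 2,325 are cheaper by $338.38.

$338.38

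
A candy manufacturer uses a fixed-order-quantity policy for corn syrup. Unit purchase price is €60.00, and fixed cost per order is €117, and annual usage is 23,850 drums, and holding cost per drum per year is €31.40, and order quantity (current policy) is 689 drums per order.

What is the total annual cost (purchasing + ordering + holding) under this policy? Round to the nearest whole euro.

€1,445,867

Ordering: D/Q × S = 23,850/689 × €117 = €4,050.00
Holding:  Q/2 × H = 689/2 × €31.4 = €10,817.30
Purchase cost = D·C = 23,850 × 60 = €1,431,000.00
Total = €4,050.00 + €10,817.30 + €1,431,000.00 = €1,445,867.30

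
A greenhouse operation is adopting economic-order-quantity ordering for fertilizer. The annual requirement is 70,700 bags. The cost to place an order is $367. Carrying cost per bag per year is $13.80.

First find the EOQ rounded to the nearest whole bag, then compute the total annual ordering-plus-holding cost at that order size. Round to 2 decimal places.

$26,760.69

2DS/H = 2·70,700·367/13.8 = 3,760,420.29
EOQ = √3,760,420.29 ≈ 1,939.18 → Q = 1,939 bags
Orders/yr = 70,700/1,939 = 36.462; ordering cost = 36.462 × $367 = $13,381.59
Average inventory = 1,939/2 = 969.5; holding cost = 969.5 × $13.8 = $13,379.10
Total = $13,381.59 + $13,379.10 = $26,760.69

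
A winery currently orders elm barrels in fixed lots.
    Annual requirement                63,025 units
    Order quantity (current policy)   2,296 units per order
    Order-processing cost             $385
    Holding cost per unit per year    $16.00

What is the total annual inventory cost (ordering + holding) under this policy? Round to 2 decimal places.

$28,936.22

Orders/yr = 63,025/2,296 = 27.450; ordering cost = 27.450 × $385 = $10,568.22
Average inventory = 2,296/2 = 1148; holding cost = 1148 × $16 = $18,368.00
Total = $10,568.22 + $18,368.00 = $28,936.22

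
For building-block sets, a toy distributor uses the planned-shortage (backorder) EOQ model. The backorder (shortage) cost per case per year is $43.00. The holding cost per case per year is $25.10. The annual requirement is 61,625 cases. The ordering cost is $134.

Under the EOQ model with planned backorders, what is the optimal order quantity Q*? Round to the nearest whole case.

Q* = √(2DS/H) · √((H + b)/b)
   = √(2 × 61,625 × 134 / 25.1) · √((25.1 + 43) / 43)
   = 811.165 × 1.2585 ≈ 1,020.82

1,021 cases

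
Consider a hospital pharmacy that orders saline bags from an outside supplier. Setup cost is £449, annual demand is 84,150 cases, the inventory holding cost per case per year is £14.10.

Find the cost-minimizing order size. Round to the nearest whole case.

2,315 cases

Optimal lot size Q* = (2 × 84,150 × £449 / £14.1)^½ ≈ 2,315.02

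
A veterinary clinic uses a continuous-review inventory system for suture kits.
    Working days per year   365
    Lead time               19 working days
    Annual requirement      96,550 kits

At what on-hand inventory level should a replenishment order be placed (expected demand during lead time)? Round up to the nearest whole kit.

5,026 kits

Daily demand d = 96,550 / 365 = 264.521 kits/day
Demand during lead time = 264.521 × 19 = 5,025.89
Reorder point = 5,025.89 → round up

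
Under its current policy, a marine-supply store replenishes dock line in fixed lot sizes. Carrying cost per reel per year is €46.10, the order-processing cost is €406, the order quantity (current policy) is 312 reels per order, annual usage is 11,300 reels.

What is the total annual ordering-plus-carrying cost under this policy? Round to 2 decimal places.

€21,896.09

Ordering: D/Q × S = 11,300/312 × €406 = €14,704.49
Holding:  Q/2 × H = 312/2 × €46.1 = €7,191.60
Total = €14,704.49 + €7,191.60 = €21,896.09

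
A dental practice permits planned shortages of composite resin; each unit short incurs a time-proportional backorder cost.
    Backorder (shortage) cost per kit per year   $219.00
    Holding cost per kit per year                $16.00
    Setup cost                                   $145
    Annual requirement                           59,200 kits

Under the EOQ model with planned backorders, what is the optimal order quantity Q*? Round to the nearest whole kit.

Basic EOQ = √(2·59,200·145/16) = 1,035.857
Backorder adjustment √((H+b)/b) = √((16+219)/219) = 1.0359
Q* = 1,035.857 × 1.0359 ≈ 1,073.03

1,073 kits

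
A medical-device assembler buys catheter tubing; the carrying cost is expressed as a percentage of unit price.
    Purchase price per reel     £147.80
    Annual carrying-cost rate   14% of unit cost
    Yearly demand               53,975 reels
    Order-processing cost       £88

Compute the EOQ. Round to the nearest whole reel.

Holding cost per reel per year: H = 14% × £147.8 = £20.6920
Q* = √(2·D·S / H) = √(2·53,975·88 / 20.692) = √459,095.3 ≈ 677.57

678 reels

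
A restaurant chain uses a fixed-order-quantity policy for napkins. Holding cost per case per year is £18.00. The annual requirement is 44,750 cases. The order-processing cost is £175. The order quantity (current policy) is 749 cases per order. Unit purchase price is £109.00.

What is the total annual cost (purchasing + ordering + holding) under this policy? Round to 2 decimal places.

Orders/yr = 44,750/749 = 59.746; ordering cost = 59.746 × £175 = £10,455.61
Average inventory = 749/2 = 374.5; holding cost = 374.5 × £18 = £6,741.00
Purchase cost = D·C = 44,750 × 109 = £4,877,750.00
Total = £10,455.61 + £6,741.00 + £4,877,750.00 = £4,894,946.61

£4,894,946.61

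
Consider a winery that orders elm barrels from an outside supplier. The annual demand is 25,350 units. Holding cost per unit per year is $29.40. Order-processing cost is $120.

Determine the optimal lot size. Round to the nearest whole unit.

455 units

EOQ = √(2DS/H) = √(2 × 25,350 × 120 / 29.4)
    = √(206,938.78) ≈ 454.91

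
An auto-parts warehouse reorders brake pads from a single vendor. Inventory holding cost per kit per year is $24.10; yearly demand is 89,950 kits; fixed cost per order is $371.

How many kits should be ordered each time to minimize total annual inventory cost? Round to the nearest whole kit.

2DS/H = 2·89,950·371/24.1 = 2,769,414.94
EOQ = √2,769,414.94 ≈ 1,664.16

1,664 kits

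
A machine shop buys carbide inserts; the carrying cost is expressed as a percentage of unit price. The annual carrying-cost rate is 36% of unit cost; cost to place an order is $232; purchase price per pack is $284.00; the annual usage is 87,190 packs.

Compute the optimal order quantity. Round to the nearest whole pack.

Carrying cost H = $284 × 36% = $102.2400/pack/yr
EOQ = √(2DS/H) = √(2 × 87,190 × 232 / 102.24)
    = √(395,697.97) ≈ 629.05

629 packs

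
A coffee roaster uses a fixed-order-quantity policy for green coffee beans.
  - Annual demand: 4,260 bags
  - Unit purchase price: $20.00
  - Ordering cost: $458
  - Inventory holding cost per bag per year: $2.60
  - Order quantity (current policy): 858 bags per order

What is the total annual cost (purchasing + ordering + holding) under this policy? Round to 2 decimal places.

$88,589.39

Ordering: D/Q × S = 4,260/858 × $458 = $2,273.99
Holding:  Q/2 × H = 858/2 × $2.6 = $1,115.40
Purchase cost = D·C = 4,260 × 20 = $85,200.00
Total = $2,273.99 + $1,115.40 + $85,200.00 = $88,589.39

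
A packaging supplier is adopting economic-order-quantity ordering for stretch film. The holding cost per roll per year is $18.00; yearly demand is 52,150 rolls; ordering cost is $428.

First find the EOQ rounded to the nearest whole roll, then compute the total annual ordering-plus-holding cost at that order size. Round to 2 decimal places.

2DS/H = 2·52,150·428/18 = 2,480,022.22
EOQ = √2,480,022.22 ≈ 1,574.81 → Q = 1,575 rolls
Ordering: D/Q × S = 52,150/1,575 × $428 = $14,171.56
Holding:  Q/2 × H = 1,575/2 × $18 = $14,175.00
Total = $14,171.56 + $14,175.00 = $28,346.56

$28,346.56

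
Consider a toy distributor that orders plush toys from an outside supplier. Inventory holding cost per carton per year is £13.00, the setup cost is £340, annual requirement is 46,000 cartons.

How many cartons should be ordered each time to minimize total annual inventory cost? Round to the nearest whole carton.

EOQ = √(2DS/H) = √(2 × 46,000 × 340 / 13)
    = √(2,406,153.85) ≈ 1,551.18

1,551 cartons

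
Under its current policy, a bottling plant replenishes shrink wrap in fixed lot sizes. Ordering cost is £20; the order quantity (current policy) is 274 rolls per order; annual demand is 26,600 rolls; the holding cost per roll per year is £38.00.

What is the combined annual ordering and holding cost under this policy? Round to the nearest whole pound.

£7,148

Ordering: D/Q × S = 26,600/274 × £20 = £1,941.61
Holding:  Q/2 × H = 274/2 × £38 = £5,206.00
Total = £1,941.61 + £5,206.00 = £7,147.61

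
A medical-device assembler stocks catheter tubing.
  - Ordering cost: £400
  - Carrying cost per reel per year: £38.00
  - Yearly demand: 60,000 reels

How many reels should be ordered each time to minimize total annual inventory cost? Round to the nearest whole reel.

1,124 reels

Q* = √(2·D·S / H) = √(2·60,000·400 / 38) = √1,263,157.9 ≈ 1,123.90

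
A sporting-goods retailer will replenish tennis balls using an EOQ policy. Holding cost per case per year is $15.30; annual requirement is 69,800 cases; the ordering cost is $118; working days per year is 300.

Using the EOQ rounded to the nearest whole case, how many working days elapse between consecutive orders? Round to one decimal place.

2DS/H = 2·69,800·118/15.3 = 1,076,653.59
EOQ = √1,076,653.59 ≈ 1,037.62 → Q = 1,038 cases
T = Q/D × 300 days = 1,038/69,800 × 300 = 4.461 days

4.5 days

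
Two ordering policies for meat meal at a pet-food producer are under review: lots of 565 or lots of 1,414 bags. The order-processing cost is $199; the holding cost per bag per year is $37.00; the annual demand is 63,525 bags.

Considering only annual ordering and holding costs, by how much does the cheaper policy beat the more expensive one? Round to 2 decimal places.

$2,272.43

For each Q, cost = (D/Q)·S + (Q/2)·H.
TC(565) = (63,525/565)×199 + (565/2)×37 = $32,826.79
TC(1,414) = (63,525/1,414)×199 + (1,414/2)×37 = $35,099.22
Cheaper: Q = 565.  Difference = $2,272.43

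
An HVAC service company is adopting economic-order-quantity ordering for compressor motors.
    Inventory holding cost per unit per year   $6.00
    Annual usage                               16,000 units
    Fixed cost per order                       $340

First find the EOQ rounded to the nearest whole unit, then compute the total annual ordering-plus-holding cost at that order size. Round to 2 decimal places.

2DS/H = 2·16,000·340/6 = 1,813,333.33
EOQ = √1,813,333.33 ≈ 1,346.60 → Q = 1,347 units
Ordering: D/Q × S = 16,000/1,347 × $340 = $4,038.60
Holding:  Q/2 × H = 1,347/2 × $6 = $4,041.00
Total = $4,038.60 + $4,041.00 = $8,079.60

$8,079.60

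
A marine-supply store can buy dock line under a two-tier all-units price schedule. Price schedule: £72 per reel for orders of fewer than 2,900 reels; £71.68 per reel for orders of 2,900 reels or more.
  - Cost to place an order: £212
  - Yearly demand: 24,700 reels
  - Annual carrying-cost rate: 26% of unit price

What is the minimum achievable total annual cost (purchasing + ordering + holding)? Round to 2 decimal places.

£1,792,401.81

H₁ = 26%×£72 = £18.7200;  H₂ = 26%×£71.68 = £18.6368
EOQ₁ = √(2×24,700×212/18.7200) = 747.96  (< 2,900, feasible at tier 1)
EOQ₂ = √(2×24,700×212/18.6368) = 749.63  (< 2,900 → use Q = 2,900 at tier-2 price)
TC(tier 1 (EOQ₁), Q≈748.0) = £1,792,401.81
TC(tier 2, Q≈2,900.0) = £1,799,325.02
Minimum at tier 1 (EOQ₁): £1,792,401.81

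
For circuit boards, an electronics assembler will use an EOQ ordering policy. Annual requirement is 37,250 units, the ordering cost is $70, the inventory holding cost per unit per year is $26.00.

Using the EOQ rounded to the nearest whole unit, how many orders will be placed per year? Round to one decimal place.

83.1 orders per year

Q* = √(2·D·S / H) = √(2·37,250·70 / 26) = √200,576.9 ≈ 447.86 → Q = 448
N = D/Q = 37,250/448 ≈ 83.147 orders/yr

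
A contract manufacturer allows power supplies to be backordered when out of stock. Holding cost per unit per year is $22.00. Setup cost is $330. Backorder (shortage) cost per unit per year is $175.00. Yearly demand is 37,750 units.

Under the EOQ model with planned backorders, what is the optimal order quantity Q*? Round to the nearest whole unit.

Q* = √(2DS/H) · √((H + b)/b)
   = √(2 × 37,750 × 330 / 22) · √((22 + 175) / 175)
   = 1,064.190 × 1.0610 ≈ 1,129.10

1,129 units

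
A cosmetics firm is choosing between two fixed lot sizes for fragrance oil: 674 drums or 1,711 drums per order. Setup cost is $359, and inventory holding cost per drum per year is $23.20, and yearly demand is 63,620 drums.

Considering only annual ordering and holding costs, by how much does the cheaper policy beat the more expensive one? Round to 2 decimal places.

$8,508.74

Annual cost at Q: ordering D·S/Q plus holding Q·H/2.
TC(674) = (63,620/674)×359 + (674/2)×23.2 = $41,705.02
TC(1,711) = (63,620/1,711)×359 + (1,711/2)×23.2 = $33,196.27
Lots of 1,711 are cheaper by $8,508.74.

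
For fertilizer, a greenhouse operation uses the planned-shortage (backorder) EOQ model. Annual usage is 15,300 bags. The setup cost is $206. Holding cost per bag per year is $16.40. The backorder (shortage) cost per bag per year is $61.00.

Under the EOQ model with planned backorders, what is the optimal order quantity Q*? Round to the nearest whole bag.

698 bags

Q* = √(2DS/H) · √((H + b)/b)
   = √(2 × 15,300 × 206 / 16.4) · √((16.4 + 61) / 61)
   = 619.972 × 1.1264 ≈ 698.36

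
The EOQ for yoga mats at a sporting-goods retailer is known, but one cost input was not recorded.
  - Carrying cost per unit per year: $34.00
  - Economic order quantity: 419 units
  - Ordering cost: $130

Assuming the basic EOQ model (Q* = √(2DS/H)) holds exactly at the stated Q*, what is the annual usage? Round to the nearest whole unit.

22,958 units per year

Since Q* = (2DS/H)^½, squaring gives Q*²·H = 2DS.
D = Q²H / (2S) = 419² × 34 / (2 × 130) = 22,957.98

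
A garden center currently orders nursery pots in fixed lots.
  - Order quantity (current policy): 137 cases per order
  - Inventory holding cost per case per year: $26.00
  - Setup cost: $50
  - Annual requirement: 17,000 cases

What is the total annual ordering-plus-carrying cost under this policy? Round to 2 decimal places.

Annual ordering cost = (D/Q)·S = (17,000/137) × 50 = $6,204.38
Annual holding cost  = (Q/2)·H = (137/2) × 26 = $1,781.00
Total = $6,204.38 + $1,781.00 = $7,985.38

$7,985.38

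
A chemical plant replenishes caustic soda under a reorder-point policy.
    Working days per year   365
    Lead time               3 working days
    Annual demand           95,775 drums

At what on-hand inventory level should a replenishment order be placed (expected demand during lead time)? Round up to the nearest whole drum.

Daily demand d = 95,775 / 365 = 262.397 drums/day
Demand during lead time = 262.397 × 3 = 787.19
Reorder point = 787.19 → round up

788 drums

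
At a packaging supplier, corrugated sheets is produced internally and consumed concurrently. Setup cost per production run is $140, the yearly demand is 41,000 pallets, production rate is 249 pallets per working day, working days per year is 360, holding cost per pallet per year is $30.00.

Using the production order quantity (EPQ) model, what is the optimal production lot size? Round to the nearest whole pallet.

Daily demand d = 41,000/360 = 113.889; p = 249; 1 − d/p = 0.54261
EPQ = √(2DS / (H(1 − d/p)))
    = √(2 × 41,000 × 140 / (30 × 0.54261)) ≈ 839.78

840 pallets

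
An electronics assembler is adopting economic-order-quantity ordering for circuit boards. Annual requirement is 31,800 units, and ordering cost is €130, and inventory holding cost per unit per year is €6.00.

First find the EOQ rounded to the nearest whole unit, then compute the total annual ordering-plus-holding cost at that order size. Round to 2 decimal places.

€7,043.29

EOQ = √(2DS/H) = √(2 × 31,800 × 130 / 6)
    = √(1,378,000.00) ≈ 1,173.88 → Q = 1,174 units
Annual ordering cost = (D/Q)·S = (31,800/1,174) × 130 = €3,521.29
Annual holding cost  = (Q/2)·H = (1,174/2) × 6 = €3,522.00
Total = €3,521.29 + €3,522.00 = €7,043.29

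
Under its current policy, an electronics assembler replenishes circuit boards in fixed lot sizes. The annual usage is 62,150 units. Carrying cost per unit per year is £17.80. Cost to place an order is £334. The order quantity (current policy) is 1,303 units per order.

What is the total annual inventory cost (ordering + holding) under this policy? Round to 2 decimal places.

Orders/yr = 62,150/1,303 = 47.698; ordering cost = 47.698 × £334 = £15,931.01
Average inventory = 1,303/2 = 651.5; holding cost = 651.5 × £17.8 = £11,596.70
Total = £15,931.01 + £11,596.70 = £27,527.71

£27,527.71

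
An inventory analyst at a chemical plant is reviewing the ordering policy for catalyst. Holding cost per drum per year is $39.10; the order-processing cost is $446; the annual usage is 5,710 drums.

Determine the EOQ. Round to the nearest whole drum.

361 drums

EOQ = √(2DS/H) = √(2 × 5,710 × 446 / 39.1)
    = √(130,263.94) ≈ 360.92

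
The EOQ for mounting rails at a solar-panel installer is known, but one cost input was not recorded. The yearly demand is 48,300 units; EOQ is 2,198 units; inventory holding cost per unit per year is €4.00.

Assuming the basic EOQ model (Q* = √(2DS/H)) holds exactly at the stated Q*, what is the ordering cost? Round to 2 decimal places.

From Q* = √(2DS/H) ⇒ Q*² = 2DS/H.
S = Q²H / (2D) = 2,198² × 4 / (2 × 48,300) = 200.0499

€200.05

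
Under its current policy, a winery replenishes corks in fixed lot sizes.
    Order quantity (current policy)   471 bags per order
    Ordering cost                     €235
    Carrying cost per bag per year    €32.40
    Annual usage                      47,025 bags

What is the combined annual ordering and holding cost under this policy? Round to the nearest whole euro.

Annual ordering cost = (D/Q)·S = (47,025/471) × 235 = €23,462.58
Annual holding cost  = (Q/2)·H = (471/2) × 32.4 = €7,630.20
Total = €23,462.58 + €7,630.20 = €31,092.78

€31,093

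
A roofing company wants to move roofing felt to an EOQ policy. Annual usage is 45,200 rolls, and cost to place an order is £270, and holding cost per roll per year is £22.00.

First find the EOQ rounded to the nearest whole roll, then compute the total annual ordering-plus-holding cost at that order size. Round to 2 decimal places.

£23,172.74

EOQ = √(2DS/H) = √(2 × 45,200 × 270 / 22)
    = √(1,109,454.55) ≈ 1,053.31 → Q = 1,053 rolls
Orders/yr = 45,200/1,053 = 42.925; ordering cost = 42.925 × £270 = £11,589.74
Average inventory = 1,053/2 = 526.5; holding cost = 526.5 × £22 = £11,583.00
Total = £11,589.74 + £11,583.00 = £23,172.74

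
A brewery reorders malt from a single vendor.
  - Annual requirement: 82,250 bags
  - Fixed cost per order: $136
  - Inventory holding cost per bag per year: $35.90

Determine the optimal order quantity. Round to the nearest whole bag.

789 bags

EOQ = √(2DS/H) = √(2 × 82,250 × 136 / 35.9)
    = √(623,175.49) ≈ 789.41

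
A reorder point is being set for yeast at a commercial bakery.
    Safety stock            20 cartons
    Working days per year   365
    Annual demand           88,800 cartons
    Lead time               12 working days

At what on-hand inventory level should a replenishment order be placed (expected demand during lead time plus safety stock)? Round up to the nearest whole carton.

Daily demand d = 88,800 / 365 = 243.288 cartons/day
Demand during lead time = 243.288 × 12 = 2,919.45
Reorder point = 2,919.45 + 20 = 2,939.45 → round up

2,940 cartons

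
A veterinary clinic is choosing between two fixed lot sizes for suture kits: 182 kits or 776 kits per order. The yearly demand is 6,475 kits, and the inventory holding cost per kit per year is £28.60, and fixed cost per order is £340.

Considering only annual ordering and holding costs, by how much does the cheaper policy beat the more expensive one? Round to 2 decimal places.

Annual cost at Q: ordering D·S/Q plus holding Q·H/2.
TC(182) = (6,475/182)×340 + (182/2)×28.6 = £14,698.75
TC(776) = (6,475/776)×340 + (776/2)×28.6 = £13,933.78
Lots of 776 are cheaper by £764.97.

£764.97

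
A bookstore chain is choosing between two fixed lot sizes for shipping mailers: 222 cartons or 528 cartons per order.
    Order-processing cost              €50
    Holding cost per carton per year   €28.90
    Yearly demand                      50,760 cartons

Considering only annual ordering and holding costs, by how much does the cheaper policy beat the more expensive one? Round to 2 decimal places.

€2,203.91

For each Q, cost = (D/Q)·S + (Q/2)·H.
TC(222) = (50,760/222)×50 + (222/2)×28.9 = €14,640.33
TC(528) = (50,760/528)×50 + (528/2)×28.9 = €12,436.42
Cheaper: Q = 528.  Difference = €2,203.91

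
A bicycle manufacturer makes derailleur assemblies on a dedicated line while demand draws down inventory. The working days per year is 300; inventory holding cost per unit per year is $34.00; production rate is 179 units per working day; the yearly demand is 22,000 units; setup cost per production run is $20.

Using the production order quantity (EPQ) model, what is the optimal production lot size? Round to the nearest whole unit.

Daily demand d = 22,000/300 = 73.333; p = 179; 1 − d/p = 0.59032
EPQ = √(2DS / (H(1 − d/p)))
    = √(2 × 22,000 × 20 / (34 × 0.59032)) ≈ 209.39

209 units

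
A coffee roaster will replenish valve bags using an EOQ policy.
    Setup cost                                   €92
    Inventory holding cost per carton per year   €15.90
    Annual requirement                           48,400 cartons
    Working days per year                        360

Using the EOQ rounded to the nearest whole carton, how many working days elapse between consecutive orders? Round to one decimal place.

5.6 days

Q* = √(2·D·S / H) = √(2·48,400·92 / 15.9) = √560,100.6 ≈ 748.40 → Q = 748 cartons
T = Q/D × 360 days = 748/48,400 × 360 = 5.564 days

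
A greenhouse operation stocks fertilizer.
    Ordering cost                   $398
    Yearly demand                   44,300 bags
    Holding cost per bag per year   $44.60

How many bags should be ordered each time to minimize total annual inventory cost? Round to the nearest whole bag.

Q* = √(2·D·S / H) = √(2·44,300·398 / 44.6) = √790,645.7 ≈ 889.18

889 bags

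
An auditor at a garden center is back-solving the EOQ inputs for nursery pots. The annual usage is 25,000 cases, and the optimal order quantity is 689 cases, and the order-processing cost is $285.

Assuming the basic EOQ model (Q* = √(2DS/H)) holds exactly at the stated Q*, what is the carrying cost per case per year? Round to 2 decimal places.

$30.02

Since Q* = (2DS/H)^½, squaring gives Q*²·H = 2DS.
H = 2DS / Q² = 2 × 25,000 × 285 / 689² = 30.0176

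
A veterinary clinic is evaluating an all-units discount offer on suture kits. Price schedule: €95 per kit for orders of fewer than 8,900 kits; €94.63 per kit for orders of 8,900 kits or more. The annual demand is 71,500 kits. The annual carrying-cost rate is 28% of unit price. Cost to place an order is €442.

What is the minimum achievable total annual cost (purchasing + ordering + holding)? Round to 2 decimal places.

€6,833,503.41

H₁ = 28%×€95 = €26.6000;  H₂ = 28%×€94.63 = €26.4964
EOQ₁ = √(2×71,500×442/26.6000) = 1,541.48  (< 8,900, feasible at tier 1)
EOQ₂ = √(2×71,500×442/26.4964) = 1,544.49  (< 8,900 → use Q = 8,900 at tier-2 price)
TC(tier 1 (EOQ₁), Q≈1,541.5) = €6,833,503.41
TC(tier 2, Q≈8,900.0) = €6,887,504.88
Minimum at tier 1 (EOQ₁): €6,833,503.41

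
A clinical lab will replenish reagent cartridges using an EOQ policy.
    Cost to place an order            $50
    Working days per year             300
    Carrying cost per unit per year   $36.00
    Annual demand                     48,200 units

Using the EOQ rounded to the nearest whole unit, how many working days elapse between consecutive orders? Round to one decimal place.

Q* = √(2·D·S / H) = √(2·48,200·50 / 36) = √133,888.9 ≈ 365.91 → Q = 366 units
T = Q/D × 300 days = 366/48,200 × 300 = 2.278 days

2.3 days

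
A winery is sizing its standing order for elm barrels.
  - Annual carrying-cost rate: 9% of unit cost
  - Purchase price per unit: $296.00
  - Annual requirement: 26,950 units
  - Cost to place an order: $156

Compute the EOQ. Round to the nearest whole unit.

H = i·C = 0.09 × $296 = $26.6400 per unit-year
Q* = √(2·D·S / H) = √(2·26,950·156 / 26.64) = √315,630.6 ≈ 561.81

562 units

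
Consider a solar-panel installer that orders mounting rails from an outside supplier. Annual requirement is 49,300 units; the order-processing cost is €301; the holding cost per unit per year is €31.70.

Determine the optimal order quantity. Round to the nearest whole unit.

EOQ = √(2DS/H) = √(2 × 49,300 × 301 / 31.7)
    = √(936,233.44) ≈ 967.59

968 units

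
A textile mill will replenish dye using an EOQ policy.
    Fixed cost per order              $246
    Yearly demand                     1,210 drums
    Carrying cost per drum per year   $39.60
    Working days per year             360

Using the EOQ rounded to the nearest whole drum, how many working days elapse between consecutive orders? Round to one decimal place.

36.6 days

Optimal lot size Q* = (2 × 1,210 × $246 / $39.6)^½ ≈ 122.61 → Q = 123 drums
Days between orders = 360 / (D/Q) = 360 / 9.837 ≈ 36.595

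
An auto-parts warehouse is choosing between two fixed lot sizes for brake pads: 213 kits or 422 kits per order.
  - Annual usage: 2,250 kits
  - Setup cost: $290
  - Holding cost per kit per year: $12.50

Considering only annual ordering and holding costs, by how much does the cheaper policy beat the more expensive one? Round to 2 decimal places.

$210.92

TC(Q) = (D/Q)S + (Q/2)H
TC(213) = (2,250/213)×290 + (213/2)×12.5 = $4,394.63
TC(422) = (2,250/422)×290 + (422/2)×12.5 = $4,183.71
Lots of 422 are cheaper by $210.92.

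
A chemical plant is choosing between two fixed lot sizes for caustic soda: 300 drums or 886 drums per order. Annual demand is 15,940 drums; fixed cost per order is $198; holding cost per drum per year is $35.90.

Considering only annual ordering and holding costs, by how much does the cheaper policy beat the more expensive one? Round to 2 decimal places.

$3,560.51

Annual cost at Q: ordering D·S/Q plus holding Q·H/2.
TC(300) = (15,940/300)×198 + (300/2)×35.9 = $15,905.40
TC(886) = (15,940/886)×198 + (886/2)×35.9 = $19,465.91
Lots of 300 are cheaper by $3,560.51.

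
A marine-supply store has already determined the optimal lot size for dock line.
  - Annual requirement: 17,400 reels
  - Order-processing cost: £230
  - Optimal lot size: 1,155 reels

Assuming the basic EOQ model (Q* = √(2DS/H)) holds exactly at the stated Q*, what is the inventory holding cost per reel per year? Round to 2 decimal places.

£6.00

From Q* = √(2DS/H) ⇒ Q*² = 2DS/H.
H = 2DS / Q² = 2 × 17,400 × 230 / 1,155² = 5.9999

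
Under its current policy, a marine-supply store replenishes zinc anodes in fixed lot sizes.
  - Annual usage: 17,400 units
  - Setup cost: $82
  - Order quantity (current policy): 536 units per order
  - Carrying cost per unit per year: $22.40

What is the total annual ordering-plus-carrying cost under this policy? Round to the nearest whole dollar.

$8,665

Orders/yr = 17,400/536 = 32.463; ordering cost = 32.463 × $82 = $2,661.94
Average inventory = 536/2 = 268; holding cost = 268 × $22.4 = $6,003.20
Total = $2,661.94 + $6,003.20 = $8,665.14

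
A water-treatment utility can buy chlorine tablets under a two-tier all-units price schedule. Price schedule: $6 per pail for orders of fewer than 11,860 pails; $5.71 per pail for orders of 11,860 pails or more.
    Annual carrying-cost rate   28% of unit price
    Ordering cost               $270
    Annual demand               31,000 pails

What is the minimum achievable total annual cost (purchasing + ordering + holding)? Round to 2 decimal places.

$187,196.62

H₁ = 28%×$6 = $1.6800;  H₂ = 28%×$5.71 = $1.5988
EOQ₁ = √(2×31,000×270/1.6800) = 3,156.63  (< 11,860, feasible at tier 1)
EOQ₂ = √(2×31,000×270/1.5988) = 3,235.79  (< 11,860 → use Q = 11,860 at tier-2 price)
TC(tier 1 (EOQ₁), Q≈3,156.6) = $191,303.13
TC(tier 2, Q≈11,860.0) = $187,196.62
Minimum at tier 2: $187,196.62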